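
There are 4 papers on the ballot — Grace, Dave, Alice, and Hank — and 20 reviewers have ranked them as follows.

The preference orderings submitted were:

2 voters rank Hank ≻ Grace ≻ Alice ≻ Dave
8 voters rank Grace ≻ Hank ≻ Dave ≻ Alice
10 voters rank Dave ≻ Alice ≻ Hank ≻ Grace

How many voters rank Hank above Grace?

Ballots ranking Hank above Grace: 2+10 = 12.
Ballots ranking Grace above Hank: 8.
So 12 of 20 voters prefer Hank to Grace.

12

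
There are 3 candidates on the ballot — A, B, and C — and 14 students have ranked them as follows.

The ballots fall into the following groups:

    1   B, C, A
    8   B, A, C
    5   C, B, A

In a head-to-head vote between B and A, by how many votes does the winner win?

14

Ballots ranking B above A: 1+8+5 = 14.
Ballots ranking A above B: 0.
B wins 14–0, a margin of 14.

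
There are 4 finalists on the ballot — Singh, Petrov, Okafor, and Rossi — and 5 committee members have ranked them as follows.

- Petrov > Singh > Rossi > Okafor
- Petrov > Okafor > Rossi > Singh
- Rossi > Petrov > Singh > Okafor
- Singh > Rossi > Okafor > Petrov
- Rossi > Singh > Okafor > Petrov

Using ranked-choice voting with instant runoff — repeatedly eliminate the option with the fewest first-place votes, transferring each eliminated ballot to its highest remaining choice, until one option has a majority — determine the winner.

Rossi

Round 1: Petrov 2, Rossi 2, Singh 1, Okafor 0. Okafor has the fewest and is eliminated.
Round 2: Petrov 2, Rossi 2, Singh 1. Singh has the fewest and is eliminated.
Round 3: Rossi 3, Petrov 2. Rossi has a majority.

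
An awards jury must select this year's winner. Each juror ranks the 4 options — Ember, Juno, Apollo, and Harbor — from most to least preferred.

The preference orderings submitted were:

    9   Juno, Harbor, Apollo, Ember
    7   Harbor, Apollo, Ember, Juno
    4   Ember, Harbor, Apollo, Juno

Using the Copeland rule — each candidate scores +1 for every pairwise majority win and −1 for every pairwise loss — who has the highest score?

Pairwise results:
  Ember vs Juno: Ember wins 11–9.
  Ember vs Apollo: Apollo wins 16–4.
  Ember vs Harbor: Harbor wins 16–4.
  Juno vs Apollo: Apollo wins 11–9.
  Juno vs Harbor: Harbor wins 11–9.
  Apollo vs Harbor: Harbor wins 20–0.
Copeland scores (wins − losses):
  Ember: 1 − 2 = -1
  Juno: 0 − 3 = -3
  Apollo: 2 − 1 = 1
  Harbor: 3 − 0 = 3
Harbor has the best Copeland score.

Harbor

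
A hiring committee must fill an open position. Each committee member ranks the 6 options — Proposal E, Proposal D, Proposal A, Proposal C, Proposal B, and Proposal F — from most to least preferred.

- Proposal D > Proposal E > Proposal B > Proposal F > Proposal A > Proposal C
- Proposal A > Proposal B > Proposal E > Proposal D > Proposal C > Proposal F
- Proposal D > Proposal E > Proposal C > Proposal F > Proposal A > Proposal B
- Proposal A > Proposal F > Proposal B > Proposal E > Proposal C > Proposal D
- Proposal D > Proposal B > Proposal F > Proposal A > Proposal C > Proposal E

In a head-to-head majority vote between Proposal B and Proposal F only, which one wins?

Ballots ranking Proposal B above Proposal F: 3.
Ballots ranking Proposal F above Proposal B: 2.
Proposal B wins the head-to-head, 3–2.

Proposal B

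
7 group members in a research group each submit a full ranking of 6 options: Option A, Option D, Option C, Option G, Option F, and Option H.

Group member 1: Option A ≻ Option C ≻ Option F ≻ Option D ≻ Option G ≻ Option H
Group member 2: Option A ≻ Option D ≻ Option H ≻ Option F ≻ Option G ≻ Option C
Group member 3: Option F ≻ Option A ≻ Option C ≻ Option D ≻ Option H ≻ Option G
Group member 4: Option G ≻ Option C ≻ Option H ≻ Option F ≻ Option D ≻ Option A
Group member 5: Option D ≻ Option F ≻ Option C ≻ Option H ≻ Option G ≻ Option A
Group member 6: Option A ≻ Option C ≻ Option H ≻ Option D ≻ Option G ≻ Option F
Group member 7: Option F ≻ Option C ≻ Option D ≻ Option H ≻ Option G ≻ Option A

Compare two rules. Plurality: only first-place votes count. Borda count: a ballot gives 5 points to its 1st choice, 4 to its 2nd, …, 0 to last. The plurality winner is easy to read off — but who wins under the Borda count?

Plurality first-place counts: Option A 3, Option D 1, Option C 0, Option G 1, Option F 2, Option H 0 → Option A.
Borda totals: Option A 19, Option D 19, Option C 22, Option G 10, Option F 21, Option H 14 → Option C.

Option C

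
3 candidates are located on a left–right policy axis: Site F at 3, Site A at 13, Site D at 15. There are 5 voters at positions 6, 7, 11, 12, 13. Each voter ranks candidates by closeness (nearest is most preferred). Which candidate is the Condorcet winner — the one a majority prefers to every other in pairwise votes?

Site A

With single-peaked preferences on a line, the Condorcet winner is the candidate closest to the median voter.
The median voter (position 11) is closest to Site A at 13.
Check: Site A vs Site F — voters closer to Site A: 3 of 5.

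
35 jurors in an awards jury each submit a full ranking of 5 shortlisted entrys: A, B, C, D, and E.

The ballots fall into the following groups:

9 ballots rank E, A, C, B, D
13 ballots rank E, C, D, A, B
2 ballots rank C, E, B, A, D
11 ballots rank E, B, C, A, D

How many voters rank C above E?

Ballots ranking C above E: 2.
Ballots ranking E above C: 9+13+11 = 33.
So 2 of 35 voters prefer C to E.

2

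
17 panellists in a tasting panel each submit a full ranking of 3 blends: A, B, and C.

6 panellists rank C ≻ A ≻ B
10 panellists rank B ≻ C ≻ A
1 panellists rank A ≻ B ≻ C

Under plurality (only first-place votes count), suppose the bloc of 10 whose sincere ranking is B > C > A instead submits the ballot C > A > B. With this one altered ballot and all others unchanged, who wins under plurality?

C

First-place totals with the altered ballot: A 1, B 0, C 16.
The switch changes the winner from B to C.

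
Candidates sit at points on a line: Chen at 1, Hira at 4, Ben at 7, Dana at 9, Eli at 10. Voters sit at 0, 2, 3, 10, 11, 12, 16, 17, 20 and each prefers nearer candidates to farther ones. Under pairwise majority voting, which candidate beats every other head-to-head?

With single-peaked preferences on a line, the Condorcet winner is the candidate closest to the median voter.
The median voter (position 11) is closest to Eli at 10.
Check: Eli vs Hira — voters closer to Eli: 6 of 9.

Eli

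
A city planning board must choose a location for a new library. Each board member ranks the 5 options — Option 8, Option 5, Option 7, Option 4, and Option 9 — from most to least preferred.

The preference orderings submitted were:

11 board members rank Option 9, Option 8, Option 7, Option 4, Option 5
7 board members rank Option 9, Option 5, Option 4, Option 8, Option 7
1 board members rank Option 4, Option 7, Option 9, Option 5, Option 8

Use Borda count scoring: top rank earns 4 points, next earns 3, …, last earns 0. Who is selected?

Option 9

Borda scores:
  Option 8: 11·3 + 7·1 + 0 = 40
  Option 5: 11·0 + 7·3 + 1 = 22
  Option 7: 11·2 + 7·0 + 3 = 25
  Option 4: 11·1 + 7·2 + 4 = 29
  Option 9: 11·4 + 7·4 + 2 = 74
Option 9 has the highest total.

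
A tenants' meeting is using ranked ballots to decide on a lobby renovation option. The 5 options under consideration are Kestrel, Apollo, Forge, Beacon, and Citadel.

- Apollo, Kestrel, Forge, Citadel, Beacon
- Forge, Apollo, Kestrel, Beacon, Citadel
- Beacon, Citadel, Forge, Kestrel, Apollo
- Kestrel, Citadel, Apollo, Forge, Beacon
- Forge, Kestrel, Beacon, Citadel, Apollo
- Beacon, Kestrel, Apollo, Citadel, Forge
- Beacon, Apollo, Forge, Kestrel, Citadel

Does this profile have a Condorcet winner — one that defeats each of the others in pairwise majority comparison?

No

Head-to-head results (7 voters total):
Kestrel vs Apollo: Kestrel wins 4–3.
Kestrel vs Forge: Forge wins 4–3.
Kestrel vs Beacon: Kestrel wins 4–3.
Kestrel vs Citadel: Kestrel wins 6–1.
Apollo vs Forge: Apollo wins 4–3.
Apollo vs Beacon: Beacon wins 4–3.
Apollo vs Citadel: Apollo wins 4–3.
Forge vs Beacon: Forge wins 4–3.
Forge vs Citadel: Forge wins 4–3.
Beacon vs Citadel: Beacon wins 5–2.
No candidate beats all others: Kestrel beats Apollo beats Forge beats Kestrel, a majority cycle.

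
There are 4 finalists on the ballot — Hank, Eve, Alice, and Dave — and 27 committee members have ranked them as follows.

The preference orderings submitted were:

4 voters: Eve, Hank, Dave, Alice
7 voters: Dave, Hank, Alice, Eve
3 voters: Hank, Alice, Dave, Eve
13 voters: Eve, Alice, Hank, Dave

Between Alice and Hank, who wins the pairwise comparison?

Hank

Ballots ranking Alice above Hank: 13.
Ballots ranking Hank above Alice: 4+7+3 = 14.
Hank wins the head-to-head, 14–13.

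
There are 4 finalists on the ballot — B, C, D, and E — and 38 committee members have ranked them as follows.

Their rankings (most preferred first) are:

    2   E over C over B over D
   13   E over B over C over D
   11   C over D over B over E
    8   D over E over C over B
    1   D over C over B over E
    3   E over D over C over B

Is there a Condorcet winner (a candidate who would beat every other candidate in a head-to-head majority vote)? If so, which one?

Head-to-head results (38 voters total):
B vs C: C wins 25–13.
B vs D: D wins 23–15.
B vs E: E wins 26–12.
C vs D: C wins 26–12.
C vs E: E wins 26–12.
D vs E: D wins 20–18.
No candidate beats all others: C beats D beats E beats C, a majority cycle.

No Condorcet winner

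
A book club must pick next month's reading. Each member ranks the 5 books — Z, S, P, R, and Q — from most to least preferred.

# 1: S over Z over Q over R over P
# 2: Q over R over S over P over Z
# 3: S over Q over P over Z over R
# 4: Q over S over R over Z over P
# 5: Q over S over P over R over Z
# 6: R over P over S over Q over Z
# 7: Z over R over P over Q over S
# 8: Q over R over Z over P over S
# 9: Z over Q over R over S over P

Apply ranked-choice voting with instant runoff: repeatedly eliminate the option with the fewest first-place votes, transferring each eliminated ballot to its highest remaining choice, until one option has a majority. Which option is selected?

Round 1: Q 4, Z 2, S 2, R 1, P 0. P has the fewest and is eliminated.
Round 2: Q 4, Z 2, S 2, R 1. R has the fewest and is eliminated.
Round 3: Q 4, S 3, Z 2. Z has the fewest and is eliminated.
Round 4: Q 6, S 3. Q has a majority.

Q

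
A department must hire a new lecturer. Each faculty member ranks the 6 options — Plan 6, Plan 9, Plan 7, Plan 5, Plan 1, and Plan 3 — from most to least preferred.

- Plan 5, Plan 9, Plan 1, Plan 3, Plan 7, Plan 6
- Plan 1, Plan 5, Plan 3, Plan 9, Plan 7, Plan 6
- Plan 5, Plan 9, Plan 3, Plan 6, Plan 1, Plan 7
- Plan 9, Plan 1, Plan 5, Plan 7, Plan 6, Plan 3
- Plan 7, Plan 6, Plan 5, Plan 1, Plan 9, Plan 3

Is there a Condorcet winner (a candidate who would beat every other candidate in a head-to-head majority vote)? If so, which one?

Head-to-head results (5 voters total):
Plan 6 vs Plan 9: Plan 9 wins 4–1.
Plan 6 vs Plan 7: Plan 7 wins 4–1.
Plan 6 vs Plan 5: Plan 5 wins 4–1.
Plan 6 vs Plan 1: Plan 1 wins 3–2.
Plan 6 vs Plan 3: Plan 3 wins 3–2.
Plan 9 vs Plan 7: Plan 9 wins 4–1.
Plan 9 vs Plan 5: Plan 5 wins 4–1.
Plan 9 vs Plan 1: Plan 9 wins 3–2.
Plan 9 vs Plan 3: Plan 9 wins 4–1.
Plan 7 vs Plan 5: Plan 5 wins 4–1.
Plan 7 vs Plan 1: Plan 1 wins 4–1.
Plan 7 vs Plan 3: Plan 3 wins 3–2.
Plan 5 vs Plan 1: Plan 5 wins 3–2.
Plan 5 vs Plan 3: Plan 5 wins 5–0.
Plan 1 vs Plan 3: Plan 1 wins 4–1.
Plan 5 beats each rival — Plan 6 (4–1), Plan 9 (4–1), Plan 7 (4–1), Plan 1 (3–2), Plan 3 (5–0) — so Plan 5 is the Condorcet winner.

Plan 5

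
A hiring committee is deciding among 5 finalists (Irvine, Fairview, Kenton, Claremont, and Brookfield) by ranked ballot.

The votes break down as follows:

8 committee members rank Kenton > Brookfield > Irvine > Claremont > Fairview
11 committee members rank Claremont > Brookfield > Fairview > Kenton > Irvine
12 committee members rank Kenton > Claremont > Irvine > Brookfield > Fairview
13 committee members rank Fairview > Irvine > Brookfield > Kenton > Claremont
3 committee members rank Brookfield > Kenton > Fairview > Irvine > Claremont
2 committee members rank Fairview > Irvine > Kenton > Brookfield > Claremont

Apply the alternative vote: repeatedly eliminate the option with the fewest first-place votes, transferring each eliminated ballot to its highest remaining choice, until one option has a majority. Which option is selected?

Round 1: Kenton 20, Fairview 15, Claremont 11, Brookfield 3, Irvine 0. Irvine has the fewest and is eliminated.
Round 2: Kenton 20, Fairview 15, Claremont 11, Brookfield 3. Brookfield has the fewest and is eliminated.
Round 3: Kenton 23, Fairview 15, Claremont 11. Claremont has the fewest and is eliminated.
Round 4: Fairview 26, Kenton 23. Fairview has a majority.

Fairview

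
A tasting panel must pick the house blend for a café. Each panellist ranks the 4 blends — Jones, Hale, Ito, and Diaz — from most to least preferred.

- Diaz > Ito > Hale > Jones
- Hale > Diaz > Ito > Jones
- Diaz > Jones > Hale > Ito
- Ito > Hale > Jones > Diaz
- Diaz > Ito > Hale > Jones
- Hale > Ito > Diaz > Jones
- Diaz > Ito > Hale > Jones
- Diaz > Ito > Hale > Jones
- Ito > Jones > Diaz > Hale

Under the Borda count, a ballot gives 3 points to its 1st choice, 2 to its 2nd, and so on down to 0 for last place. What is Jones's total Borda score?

5

Borda scores:
  Jones: 0 + 0 + 2 + 1 + 0 + 0 + 0 + 0 + 2 = 5
  Hale: 1 + 3 + 1 + 2 + 1 + 3 + 1 + 1 + 0 = 13
  Ito: 2 + 1 + 0 + 3 + 2 + 2 + 2 + 2 + 3 = 17
  Diaz: 3 + 2 + 3 + 0 + 3 + 1 + 3 + 3 + 1 = 19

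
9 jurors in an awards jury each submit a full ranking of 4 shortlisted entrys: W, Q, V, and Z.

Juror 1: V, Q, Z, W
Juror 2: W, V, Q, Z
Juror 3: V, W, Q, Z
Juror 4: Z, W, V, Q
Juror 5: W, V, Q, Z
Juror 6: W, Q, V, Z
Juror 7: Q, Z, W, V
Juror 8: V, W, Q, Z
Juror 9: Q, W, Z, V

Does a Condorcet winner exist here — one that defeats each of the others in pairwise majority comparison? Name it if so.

W

Head-to-head results (9 voters total):
W vs Q: W wins 6–3.
W vs V: W wins 6–3.
W vs Z: W wins 6–3.
Q vs V: V wins 6–3.
Q vs Z: Q wins 8–1.
V vs Z: V wins 6–3.
W beats each rival — Q (6–3), V (6–3), Z (6–3) — so W is the Condorcet winner.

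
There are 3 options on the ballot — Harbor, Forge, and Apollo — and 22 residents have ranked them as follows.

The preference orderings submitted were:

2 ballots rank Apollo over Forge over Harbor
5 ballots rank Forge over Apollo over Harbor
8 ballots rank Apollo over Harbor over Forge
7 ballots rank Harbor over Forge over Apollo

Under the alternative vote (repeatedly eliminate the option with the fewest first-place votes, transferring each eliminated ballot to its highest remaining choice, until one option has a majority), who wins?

Apollo

Round 1: Apollo 10, Harbor 7, Forge 5. Forge has the fewest and is eliminated.
Round 2: Apollo 15, Harbor 7. Apollo has a majority.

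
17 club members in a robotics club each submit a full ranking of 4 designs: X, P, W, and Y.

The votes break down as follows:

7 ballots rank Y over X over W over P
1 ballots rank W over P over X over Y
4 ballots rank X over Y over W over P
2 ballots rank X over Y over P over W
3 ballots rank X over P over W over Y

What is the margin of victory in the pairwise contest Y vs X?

3

Ballots ranking Y above X: 7.
Ballots ranking X above Y: 1+4+2+3 = 10.
X wins 10–7, a margin of 3.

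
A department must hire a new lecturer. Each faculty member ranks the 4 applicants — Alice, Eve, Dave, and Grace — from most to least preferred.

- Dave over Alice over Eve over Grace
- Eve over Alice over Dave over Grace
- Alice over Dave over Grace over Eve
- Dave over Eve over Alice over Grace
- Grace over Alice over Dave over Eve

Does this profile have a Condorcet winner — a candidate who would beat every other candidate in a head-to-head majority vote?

Head-to-head results (5 voters total):
Alice vs Eve: Alice wins 3–2.
Alice vs Dave: Alice wins 3–2.
Alice vs Grace: Alice wins 4–1.
Eve vs Dave: Dave wins 4–1.
Eve vs Grace: Eve wins 3–2.
Dave vs Grace: Dave wins 4–1.
Alice beats each rival — Eve (3–2), Dave (3–2), Grace (4–1) — so Alice is the Condorcet winner.

Yes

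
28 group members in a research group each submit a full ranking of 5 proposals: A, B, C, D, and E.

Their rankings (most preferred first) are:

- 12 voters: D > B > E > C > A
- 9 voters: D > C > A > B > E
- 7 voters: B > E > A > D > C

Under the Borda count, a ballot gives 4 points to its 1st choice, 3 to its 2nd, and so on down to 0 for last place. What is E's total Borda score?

Borda scores:
  A: 12·0 + 9·2 + 7·2 = 32
  B: 12·3 + 9·1 + 7·4 = 73
  C: 12·1 + 9·3 + 7·0 = 39
  D: 12·4 + 9·4 + 7·1 = 91
  E: 12·2 + 9·0 + 7·3 = 45

45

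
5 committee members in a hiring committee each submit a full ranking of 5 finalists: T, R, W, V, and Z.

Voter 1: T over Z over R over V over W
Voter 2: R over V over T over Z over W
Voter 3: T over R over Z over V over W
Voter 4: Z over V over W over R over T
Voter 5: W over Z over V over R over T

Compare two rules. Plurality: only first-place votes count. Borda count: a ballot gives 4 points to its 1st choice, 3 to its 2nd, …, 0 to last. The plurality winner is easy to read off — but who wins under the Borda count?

Z

Plurality first-place counts: T 2, R 1, W 1, V 0, Z 1 → T.
Borda totals: T 10, R 11, W 6, V 10, Z 13 → Z.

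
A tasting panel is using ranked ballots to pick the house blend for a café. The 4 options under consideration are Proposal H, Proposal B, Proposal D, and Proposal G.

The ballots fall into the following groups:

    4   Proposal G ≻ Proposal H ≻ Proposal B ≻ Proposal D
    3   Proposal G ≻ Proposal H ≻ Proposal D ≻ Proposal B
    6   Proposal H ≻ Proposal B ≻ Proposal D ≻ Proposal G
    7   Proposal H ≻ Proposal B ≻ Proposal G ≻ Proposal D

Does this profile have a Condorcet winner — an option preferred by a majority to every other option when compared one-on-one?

Yes

Head-to-head results (20 voters total):
Proposal H vs Proposal B: Proposal H wins 20–0.
Proposal H vs Proposal D: Proposal H wins 20–0.
Proposal H vs Proposal G: Proposal H wins 13–7.
Proposal B vs Proposal D: Proposal B wins 17–3.
Proposal B vs Proposal G: Proposal B wins 13–7.
Proposal D vs Proposal G: Proposal G wins 14–6.
Proposal H beats each rival — Proposal B (20–0), Proposal D (20–0), Proposal G (13–7) — so Proposal H is the Condorcet winner.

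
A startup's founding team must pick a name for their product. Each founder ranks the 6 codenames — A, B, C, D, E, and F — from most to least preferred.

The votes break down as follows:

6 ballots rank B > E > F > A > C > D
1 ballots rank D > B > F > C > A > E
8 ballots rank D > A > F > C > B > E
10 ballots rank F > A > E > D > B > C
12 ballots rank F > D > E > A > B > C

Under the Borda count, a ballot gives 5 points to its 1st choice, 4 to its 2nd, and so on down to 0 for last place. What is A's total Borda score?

Borda scores:
  A: 6·2 + 1 + 8·4 + 10·4 + 12·2 = 109
  B: 6·5 + 4 + 8·1 + 10·1 + 12·1 = 64
  C: 6·1 + 2 + 8·2 + 10·0 + 12·0 = 24
  D: 6·0 + 5 + 8·5 + 10·2 + 12·4 = 113
  E: 6·4 + 0 + 8·0 + 10·3 + 12·3 = 90
  F: 6·3 + 3 + 8·3 + 10·5 + 12·5 = 155

109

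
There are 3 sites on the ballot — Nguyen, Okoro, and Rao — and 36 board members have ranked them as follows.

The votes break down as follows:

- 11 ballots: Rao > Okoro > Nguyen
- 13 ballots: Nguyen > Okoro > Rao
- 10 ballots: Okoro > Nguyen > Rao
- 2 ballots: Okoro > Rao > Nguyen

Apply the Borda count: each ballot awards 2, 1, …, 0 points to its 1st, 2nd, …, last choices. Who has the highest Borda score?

Okoro

Borda scores:
  Nguyen: 11·0 + 13·2 + 10·1 + 2·0 = 36
  Okoro: 11·1 + 13·1 + 10·2 + 2·2 = 48
  Rao: 11·2 + 13·0 + 10·0 + 2·1 = 24
Okoro has the highest total.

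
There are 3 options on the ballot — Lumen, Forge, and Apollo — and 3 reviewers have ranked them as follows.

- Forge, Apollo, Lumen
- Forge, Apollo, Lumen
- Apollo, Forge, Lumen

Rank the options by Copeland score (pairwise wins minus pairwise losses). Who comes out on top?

Forge

Pairwise results:
  Lumen vs Forge: Forge wins 3–0.
  Lumen vs Apollo: Apollo wins 3–0.
  Forge vs Apollo: Forge wins 2–1.
Copeland scores (wins − losses):
  Lumen: 0 − 2 = -2
  Forge: 2 − 0 = 2
  Apollo: 1 − 1 = 0
Forge has the best Copeland score.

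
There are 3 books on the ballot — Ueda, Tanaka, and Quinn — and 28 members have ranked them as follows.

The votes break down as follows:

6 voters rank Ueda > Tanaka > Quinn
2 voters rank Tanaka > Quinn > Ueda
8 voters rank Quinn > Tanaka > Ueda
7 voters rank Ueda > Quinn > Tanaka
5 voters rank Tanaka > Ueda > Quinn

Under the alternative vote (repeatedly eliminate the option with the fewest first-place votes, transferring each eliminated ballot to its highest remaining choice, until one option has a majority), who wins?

Ueda

Round 1: Ueda 13, Quinn 8, Tanaka 7. Tanaka has the fewest and is eliminated.
Round 2: Ueda 18, Quinn 10. Ueda has a majority.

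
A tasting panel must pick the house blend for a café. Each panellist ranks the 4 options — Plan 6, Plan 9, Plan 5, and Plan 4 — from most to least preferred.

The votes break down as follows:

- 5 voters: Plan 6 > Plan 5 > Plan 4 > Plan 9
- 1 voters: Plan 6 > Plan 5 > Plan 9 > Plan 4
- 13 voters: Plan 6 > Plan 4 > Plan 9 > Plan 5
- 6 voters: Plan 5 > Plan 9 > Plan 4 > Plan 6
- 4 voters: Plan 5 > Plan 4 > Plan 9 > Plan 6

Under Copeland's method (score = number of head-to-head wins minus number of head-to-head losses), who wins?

Plan 6

Pairwise results:
  Plan 6 vs Plan 9: Plan 6 wins 19–10.
  Plan 6 vs Plan 5: Plan 6 wins 19–10.
  Plan 6 vs Plan 4: Plan 6 wins 19–10.
  Plan 9 vs Plan 5: Plan 5 wins 16–13.
  Plan 9 vs Plan 4: Plan 4 wins 22–7.
  Plan 5 vs Plan 4: Plan 5 wins 16–13.
Copeland scores (wins − losses):
  Plan 6: 3 − 0 = 3
  Plan 9: 0 − 3 = -3
  Plan 5: 2 − 1 = 1
  Plan 4: 1 − 2 = -1
Plan 6 has the best Copeland score.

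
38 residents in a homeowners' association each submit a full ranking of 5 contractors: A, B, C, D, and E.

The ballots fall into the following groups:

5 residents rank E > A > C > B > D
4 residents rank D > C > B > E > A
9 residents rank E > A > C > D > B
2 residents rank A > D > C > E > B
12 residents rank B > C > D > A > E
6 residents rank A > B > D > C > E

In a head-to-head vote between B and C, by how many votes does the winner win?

Ballots ranking B above C: 12+6 = 18.
Ballots ranking C above B: 5+4+9+2 = 20.
C wins 20–18, a margin of 2.

2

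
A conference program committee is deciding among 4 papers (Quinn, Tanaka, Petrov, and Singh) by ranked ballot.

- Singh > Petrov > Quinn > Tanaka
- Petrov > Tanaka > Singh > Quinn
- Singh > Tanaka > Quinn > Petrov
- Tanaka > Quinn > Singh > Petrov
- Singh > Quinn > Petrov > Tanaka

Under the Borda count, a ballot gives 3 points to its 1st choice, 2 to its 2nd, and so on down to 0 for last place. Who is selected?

Borda scores:
  Quinn: 1 + 0 + 1 + 2 + 2 = 6
  Tanaka: 0 + 2 + 2 + 3 + 0 = 7
  Petrov: 2 + 3 + 0 + 0 + 1 = 6
  Singh: 3 + 1 + 3 + 1 + 3 = 11
Singh has the highest total.

Singh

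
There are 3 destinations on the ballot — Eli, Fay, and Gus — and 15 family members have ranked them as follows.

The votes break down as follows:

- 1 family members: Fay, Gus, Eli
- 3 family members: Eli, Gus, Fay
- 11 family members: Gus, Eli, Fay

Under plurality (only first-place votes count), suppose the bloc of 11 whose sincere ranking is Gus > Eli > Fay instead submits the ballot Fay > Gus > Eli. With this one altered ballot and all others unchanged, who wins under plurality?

Fay

First-place totals with the altered ballot: Eli 3, Fay 12, Gus 0.
The switch changes the winner from Gus to Fay.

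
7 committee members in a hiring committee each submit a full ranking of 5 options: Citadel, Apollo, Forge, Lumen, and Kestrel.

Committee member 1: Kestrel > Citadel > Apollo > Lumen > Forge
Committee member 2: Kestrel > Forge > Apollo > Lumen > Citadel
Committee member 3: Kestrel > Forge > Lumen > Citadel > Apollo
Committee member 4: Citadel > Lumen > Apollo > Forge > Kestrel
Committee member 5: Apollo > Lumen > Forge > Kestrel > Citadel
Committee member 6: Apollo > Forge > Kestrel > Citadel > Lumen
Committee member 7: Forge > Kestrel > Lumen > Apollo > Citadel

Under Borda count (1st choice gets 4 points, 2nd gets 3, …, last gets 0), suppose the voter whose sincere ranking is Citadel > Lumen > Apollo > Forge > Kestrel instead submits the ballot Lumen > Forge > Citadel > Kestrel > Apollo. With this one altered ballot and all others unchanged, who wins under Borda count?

Borda totals with the altered ballot: Citadel 7, Apollo 13, Forge 18, Lumen 13, Kestrel 19.
The winner is unchanged: still Kestrel.

Kestrel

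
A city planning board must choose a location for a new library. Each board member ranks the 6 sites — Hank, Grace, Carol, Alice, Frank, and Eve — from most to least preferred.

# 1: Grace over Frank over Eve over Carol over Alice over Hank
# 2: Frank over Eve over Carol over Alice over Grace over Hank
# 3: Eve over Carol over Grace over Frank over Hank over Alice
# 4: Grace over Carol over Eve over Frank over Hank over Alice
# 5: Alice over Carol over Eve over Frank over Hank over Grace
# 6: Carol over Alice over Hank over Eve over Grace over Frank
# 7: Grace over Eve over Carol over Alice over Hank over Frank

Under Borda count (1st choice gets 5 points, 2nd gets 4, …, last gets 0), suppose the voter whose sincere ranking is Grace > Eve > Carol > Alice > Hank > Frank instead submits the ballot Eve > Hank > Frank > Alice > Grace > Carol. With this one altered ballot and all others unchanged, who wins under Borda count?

Eve

Borda totals with the altered ballot: Hank 10, Grace 16, Carol 22, Alice 14, Frank 18, Eve 25.
The switch changes the winner from Carol to Eve.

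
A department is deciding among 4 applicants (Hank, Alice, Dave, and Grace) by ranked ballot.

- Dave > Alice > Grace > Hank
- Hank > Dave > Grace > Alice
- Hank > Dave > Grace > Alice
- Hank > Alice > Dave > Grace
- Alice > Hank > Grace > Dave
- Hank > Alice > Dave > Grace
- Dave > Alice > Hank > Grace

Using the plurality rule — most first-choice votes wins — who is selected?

First-place vote totals:
  Hank: 4
  Alice: 1
  Dave: 2
  Grace: 0
Hank has the most first-place votes.

Hank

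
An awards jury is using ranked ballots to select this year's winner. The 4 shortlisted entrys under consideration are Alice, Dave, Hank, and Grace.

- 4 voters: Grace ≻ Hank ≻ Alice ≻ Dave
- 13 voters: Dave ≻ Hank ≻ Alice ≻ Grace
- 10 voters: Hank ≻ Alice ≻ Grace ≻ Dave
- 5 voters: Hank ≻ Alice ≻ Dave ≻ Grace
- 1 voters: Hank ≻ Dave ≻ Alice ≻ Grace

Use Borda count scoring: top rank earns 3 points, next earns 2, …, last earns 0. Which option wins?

Hank

Borda scores:
  Alice: 4·1 + 13·1 + 10·2 + 5·2 + 1 = 48
  Dave: 4·0 + 13·3 + 10·0 + 5·1 + 2 = 46
  Hank: 4·2 + 13·2 + 10·3 + 5·3 + 3 = 82
  Grace: 4·3 + 13·0 + 10·1 + 5·0 + 0 = 22
Hank has the highest total.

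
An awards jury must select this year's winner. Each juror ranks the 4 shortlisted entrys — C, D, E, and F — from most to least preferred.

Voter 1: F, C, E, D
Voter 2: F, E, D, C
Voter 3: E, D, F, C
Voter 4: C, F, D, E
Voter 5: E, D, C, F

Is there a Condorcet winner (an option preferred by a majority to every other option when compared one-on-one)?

Head-to-head results (5 voters total):
C vs D: D wins 3–2.
C vs E: E wins 3–2.
C vs F: F wins 3–2.
D vs E: E wins 4–1.
D vs F: F wins 3–2.
E vs F: F wins 3–2.
F beats each rival — C (3–2), D (3–2), E (3–2) — so F is the Condorcet winner.

Yes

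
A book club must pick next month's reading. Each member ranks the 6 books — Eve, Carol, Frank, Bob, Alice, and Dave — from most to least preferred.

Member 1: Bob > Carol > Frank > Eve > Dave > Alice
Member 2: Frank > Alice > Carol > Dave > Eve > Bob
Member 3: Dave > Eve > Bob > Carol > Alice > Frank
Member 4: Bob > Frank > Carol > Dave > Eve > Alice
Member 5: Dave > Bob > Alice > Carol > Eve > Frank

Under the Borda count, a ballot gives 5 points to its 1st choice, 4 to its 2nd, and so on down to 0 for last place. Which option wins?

Bob

Borda scores:
  Eve: 2 + 1 + 4 + 1 + 1 = 9
  Carol: 4 + 3 + 2 + 3 + 2 = 14
  Frank: 3 + 5 + 0 + 4 + 0 = 12
  Bob: 5 + 0 + 3 + 5 + 4 = 17
  Alice: 0 + 4 + 1 + 0 + 3 = 8
  Dave: 1 + 2 + 5 + 2 + 5 = 15
Bob has the highest total.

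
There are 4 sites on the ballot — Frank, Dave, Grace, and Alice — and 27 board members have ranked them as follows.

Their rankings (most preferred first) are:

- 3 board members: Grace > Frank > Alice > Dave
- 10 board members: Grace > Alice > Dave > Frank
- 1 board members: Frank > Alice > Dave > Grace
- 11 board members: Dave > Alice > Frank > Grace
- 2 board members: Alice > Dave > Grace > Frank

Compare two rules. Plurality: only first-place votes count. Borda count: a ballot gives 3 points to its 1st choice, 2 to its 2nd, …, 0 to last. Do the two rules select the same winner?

No

Plurality first-place counts: Frank 1, Dave 11, Grace 13, Alice 2 → Grace.
Borda totals: Frank 20, Dave 48, Grace 41, Alice 53 → Alice.
The two rules disagree: plurality picks Grace, Borda picks Alice.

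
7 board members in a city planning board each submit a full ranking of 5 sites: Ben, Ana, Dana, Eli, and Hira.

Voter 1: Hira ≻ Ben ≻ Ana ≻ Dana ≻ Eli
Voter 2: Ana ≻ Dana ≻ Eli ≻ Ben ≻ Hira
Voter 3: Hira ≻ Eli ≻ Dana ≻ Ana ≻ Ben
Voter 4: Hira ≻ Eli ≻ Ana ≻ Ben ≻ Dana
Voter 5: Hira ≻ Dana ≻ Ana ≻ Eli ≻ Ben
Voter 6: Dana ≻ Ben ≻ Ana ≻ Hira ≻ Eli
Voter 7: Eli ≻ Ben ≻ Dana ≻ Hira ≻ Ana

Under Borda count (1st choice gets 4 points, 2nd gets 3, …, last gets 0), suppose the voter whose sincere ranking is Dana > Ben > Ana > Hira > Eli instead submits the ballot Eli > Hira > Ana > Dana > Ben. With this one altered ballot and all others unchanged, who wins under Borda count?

Borda totals with the altered ballot: Ben 8, Ana 13, Dana 12, Eli 17, Hira 20.
The winner is unchanged: still Hira.

Hira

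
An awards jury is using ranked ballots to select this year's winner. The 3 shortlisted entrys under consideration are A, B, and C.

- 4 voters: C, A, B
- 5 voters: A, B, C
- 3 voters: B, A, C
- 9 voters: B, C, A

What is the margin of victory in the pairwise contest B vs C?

13

Ballots ranking B above C: 5+3+9 = 17.
Ballots ranking C above B: 4.
B wins 17–4, a margin of 13.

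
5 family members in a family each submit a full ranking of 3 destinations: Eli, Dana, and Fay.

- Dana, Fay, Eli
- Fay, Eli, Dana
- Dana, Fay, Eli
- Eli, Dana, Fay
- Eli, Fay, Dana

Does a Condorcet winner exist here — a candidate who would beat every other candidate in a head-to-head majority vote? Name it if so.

No Condorcet winner

Head-to-head results (5 voters total):
Eli vs Dana: Eli wins 3–2.
Eli vs Fay: Fay wins 3–2.
Dana vs Fay: Dana wins 3–2.
No candidate beats all others: Eli beats Dana beats Fay beats Eli, a majority cycle.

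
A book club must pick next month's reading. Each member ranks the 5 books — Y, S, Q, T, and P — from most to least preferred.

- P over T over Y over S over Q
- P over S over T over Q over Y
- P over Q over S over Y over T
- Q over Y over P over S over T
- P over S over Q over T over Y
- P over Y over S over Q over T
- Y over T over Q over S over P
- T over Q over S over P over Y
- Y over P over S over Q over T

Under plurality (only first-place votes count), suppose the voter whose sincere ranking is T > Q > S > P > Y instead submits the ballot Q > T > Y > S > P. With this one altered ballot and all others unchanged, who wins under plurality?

First-place totals with the altered ballot: Y 2, S 0, Q 2, T 0, P 5.
The winner is unchanged: still P.

P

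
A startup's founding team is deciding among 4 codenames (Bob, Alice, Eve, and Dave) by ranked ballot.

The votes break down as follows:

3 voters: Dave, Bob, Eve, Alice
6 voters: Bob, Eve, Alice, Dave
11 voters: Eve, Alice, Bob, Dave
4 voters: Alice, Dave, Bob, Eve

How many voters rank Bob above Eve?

Ballots ranking Bob above Eve: 3+6+4 = 13.
Ballots ranking Eve above Bob: 11.
So 13 of 24 voters prefer Bob to Eve.

13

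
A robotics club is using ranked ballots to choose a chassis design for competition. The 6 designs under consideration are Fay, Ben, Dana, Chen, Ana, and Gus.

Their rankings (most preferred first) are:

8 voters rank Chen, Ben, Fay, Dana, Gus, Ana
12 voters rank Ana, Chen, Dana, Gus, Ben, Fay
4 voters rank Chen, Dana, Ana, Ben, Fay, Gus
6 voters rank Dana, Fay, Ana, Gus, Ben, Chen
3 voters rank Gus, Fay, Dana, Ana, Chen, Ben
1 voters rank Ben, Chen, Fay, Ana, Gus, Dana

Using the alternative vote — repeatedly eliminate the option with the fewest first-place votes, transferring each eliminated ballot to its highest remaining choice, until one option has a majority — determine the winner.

Round 1: Chen 12, Ana 12, Dana 6, Gus 3, Ben 1, Fay 0. Fay has the fewest and is eliminated.
Round 2: Chen 12, Ana 12, Dana 6, Gus 3, Ben 1. Ben has the fewest and is eliminated.
Round 3: Chen 13, Ana 12, Dana 6, Gus 3. Gus has the fewest and is eliminated.
Round 4: Chen 13, Ana 12, Dana 9. Dana has the fewest and is eliminated.
Round 5: Ana 21, Chen 13. Ana has a majority.

Ana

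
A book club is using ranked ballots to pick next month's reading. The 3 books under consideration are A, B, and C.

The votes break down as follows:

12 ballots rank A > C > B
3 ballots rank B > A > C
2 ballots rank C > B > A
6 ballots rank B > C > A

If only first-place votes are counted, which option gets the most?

First-place vote totals:
  A: 12
  B: 9
  C: 2
A has the most first-place votes.

A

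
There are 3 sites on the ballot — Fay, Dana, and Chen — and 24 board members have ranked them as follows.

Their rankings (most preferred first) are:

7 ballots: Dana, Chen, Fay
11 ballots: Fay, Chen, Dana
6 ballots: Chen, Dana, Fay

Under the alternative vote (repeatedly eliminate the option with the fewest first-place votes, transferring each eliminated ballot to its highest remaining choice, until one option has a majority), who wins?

Dana

Round 1: Fay 11, Dana 7, Chen 6. Chen has the fewest and is eliminated.
Round 2: Dana 13, Fay 11. Dana has a majority.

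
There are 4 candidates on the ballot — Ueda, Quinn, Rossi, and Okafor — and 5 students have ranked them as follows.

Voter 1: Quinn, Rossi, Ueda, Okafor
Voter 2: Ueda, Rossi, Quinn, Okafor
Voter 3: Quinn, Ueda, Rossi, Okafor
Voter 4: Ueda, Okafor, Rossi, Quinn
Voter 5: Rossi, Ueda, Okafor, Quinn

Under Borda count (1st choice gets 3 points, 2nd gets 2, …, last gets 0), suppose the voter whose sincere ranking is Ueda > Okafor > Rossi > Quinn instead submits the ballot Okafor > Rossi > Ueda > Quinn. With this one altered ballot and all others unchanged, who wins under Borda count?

Rossi

Borda totals with the altered ballot: Ueda 9, Quinn 7, Rossi 10, Okafor 4.
The switch changes the winner from Ueda to Rossi.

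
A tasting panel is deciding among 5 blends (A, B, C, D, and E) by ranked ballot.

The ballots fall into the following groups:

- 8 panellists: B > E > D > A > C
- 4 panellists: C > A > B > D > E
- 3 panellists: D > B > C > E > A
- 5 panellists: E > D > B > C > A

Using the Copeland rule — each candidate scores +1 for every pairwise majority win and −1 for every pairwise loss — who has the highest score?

Pairwise results:
  A vs B: B wins 16–4.
  A vs C: C wins 12–8.
  A vs D: D wins 16–4.
  A vs E: E wins 16–4.
  B vs C: B wins 16–4.
  B vs D: B wins 12–8.
  B vs E: B wins 15–5.
  C vs D: D wins 16–4.
  C vs E: E wins 13–7.
  D vs E: E wins 13–7.
Copeland scores (wins − losses):
  A: 0 − 4 = -4
  B: 4 − 0 = 4
  C: 1 − 3 = -2
  D: 2 − 2 = 0
  E: 3 − 1 = 2
B has the best Copeland score.

B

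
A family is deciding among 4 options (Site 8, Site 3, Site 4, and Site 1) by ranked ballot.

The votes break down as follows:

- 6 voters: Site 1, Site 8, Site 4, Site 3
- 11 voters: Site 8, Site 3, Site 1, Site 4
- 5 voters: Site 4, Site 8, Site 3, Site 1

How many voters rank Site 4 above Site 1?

5

Ballots ranking Site 4 above Site 1: 5.
Ballots ranking Site 1 above Site 4: 6+11 = 17.
So 5 of 22 voters prefer Site 4 to Site 1.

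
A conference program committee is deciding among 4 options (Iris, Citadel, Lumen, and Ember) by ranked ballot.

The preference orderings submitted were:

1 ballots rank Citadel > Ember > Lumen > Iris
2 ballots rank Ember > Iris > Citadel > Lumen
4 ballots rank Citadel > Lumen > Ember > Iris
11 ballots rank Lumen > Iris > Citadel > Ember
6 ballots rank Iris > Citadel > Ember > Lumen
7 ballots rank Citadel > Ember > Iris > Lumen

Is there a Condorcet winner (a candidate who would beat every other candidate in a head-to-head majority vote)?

Head-to-head results (31 voters total):
Iris vs Citadel: Iris wins 19–12.
Iris vs Lumen: Lumen wins 16–15.
Iris vs Ember: Iris wins 17–14.
Citadel vs Lumen: Citadel wins 20–11.
Citadel vs Ember: Citadel wins 29–2.
Lumen vs Ember: Ember wins 16–15.
No candidate beats all others: Iris beats Citadel beats Lumen beats Iris, a majority cycle.

No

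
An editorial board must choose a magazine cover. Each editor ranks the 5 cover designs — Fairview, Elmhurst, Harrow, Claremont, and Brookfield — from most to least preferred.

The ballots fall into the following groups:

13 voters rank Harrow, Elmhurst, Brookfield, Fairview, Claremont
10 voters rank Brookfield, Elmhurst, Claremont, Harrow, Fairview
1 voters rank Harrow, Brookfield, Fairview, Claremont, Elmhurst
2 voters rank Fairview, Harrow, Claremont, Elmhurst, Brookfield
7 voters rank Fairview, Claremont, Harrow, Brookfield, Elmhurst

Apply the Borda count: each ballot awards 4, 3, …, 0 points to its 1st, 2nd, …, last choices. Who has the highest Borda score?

Borda scores:
  Fairview: 13·1 + 10·0 + 2 + 2·4 + 7·4 = 51
  Elmhurst: 13·3 + 10·3 + 0 + 2·1 + 7·0 = 71
  Harrow: 13·4 + 10·1 + 4 + 2·3 + 7·2 = 86
  Claremont: 13·0 + 10·2 + 1 + 2·2 + 7·3 = 46
  Brookfield: 13·2 + 10·4 + 3 + 2·0 + 7·1 = 76
Harrow has the highest total.

Harrow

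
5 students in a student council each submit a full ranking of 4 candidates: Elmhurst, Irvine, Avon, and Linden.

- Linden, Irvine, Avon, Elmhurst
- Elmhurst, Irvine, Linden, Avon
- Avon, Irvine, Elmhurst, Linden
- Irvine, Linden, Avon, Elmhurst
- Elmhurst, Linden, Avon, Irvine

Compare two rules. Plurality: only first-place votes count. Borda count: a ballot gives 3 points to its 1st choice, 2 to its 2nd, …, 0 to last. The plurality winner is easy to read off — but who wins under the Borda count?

Plurality first-place counts: Elmhurst 2, Irvine 1, Avon 1, Linden 1 → Elmhurst.
Borda totals: Elmhurst 7, Irvine 9, Avon 6, Linden 8 → Irvine.

Irvine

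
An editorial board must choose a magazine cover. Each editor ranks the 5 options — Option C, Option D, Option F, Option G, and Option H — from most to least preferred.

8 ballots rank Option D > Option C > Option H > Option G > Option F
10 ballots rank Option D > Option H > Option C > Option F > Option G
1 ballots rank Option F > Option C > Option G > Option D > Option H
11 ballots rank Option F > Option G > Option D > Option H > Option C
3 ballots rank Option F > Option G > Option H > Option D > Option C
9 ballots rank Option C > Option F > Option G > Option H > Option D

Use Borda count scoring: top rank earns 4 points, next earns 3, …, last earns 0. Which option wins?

Borda scores:
  Option C: 8·3 + 10·2 + 3 + 11·0 + 3·0 + 9·4 = 83
  Option D: 8·4 + 10·4 + 1 + 11·2 + 3·1 + 9·0 = 98
  Option F: 8·0 + 10·1 + 4 + 11·4 + 3·4 + 9·3 = 97
  Option G: 8·1 + 10·0 + 2 + 11·3 + 3·3 + 9·2 = 70
  Option H: 8·2 + 10·3 + 0 + 11·1 + 3·2 + 9·1 = 72
Option D has the highest total.

Option D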